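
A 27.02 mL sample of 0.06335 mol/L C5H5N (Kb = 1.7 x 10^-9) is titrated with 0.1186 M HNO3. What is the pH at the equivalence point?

3.31

n(C5H5N) = 0.06335 x 0.02702 = 0.001712 mol; V(HNO3) at equivalence = 0.001712/0.1186 = 0.01443 L.
At equivalence the base is fully converted to C5H5NH+; total volume = 0.04145 L, so [C5H5NH+] = 0.001712/0.04145 = 0.04129 M.
Ka(C5H5NH+) = Kw/Kb = 1.0e-14 / 1.7 x 10^-9 = 5.88e-6.
[H^+] = sqrt(Ka x [C5H5NH+]) = sqrt(5.88e-6 x 0.04129) = 0.000493 M.
pH = -log(0.000493) = 3.31.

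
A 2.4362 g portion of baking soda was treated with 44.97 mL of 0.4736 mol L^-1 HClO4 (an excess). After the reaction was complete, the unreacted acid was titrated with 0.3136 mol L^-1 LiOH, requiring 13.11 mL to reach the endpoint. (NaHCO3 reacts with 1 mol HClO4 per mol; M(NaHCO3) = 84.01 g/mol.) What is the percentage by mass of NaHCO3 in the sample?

Total n(HClO4) added = 0.4736 x 0.04497 = 0.02130 mol.
n(LiOH) used = 0.3136 x 0.01311 = 0.004111 mol, which equals the excess n(HClO4).
So n(HClO4) consumed by the sample = 0.02130 - 0.004111 = 0.01719 mol.
n(NaHCO3) = 0.01719 / 1 = 0.01719 mol.
mass NaHCO3 = 0.01719 x 84.01 = 1.444 g, so %NaHCO3 = 1.444/2.4362 x 100 = 59.3%.

59.3%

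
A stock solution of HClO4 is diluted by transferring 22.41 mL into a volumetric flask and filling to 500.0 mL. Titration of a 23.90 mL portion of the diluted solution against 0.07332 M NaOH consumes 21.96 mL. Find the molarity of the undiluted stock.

1.50 M

n(NaOH) = 0.07332 x 0.02196 = 0.001610 mol.
n(HClO4) in the aliquot = 0.001610 mol.
[diluted HClO4] = 0.001610 / 0.02390 = 0.06737 M.
Dilution factor = 500.0/22.41 = 22.31, so [stock] = 0.06737 x 22.31 = 1.50 M.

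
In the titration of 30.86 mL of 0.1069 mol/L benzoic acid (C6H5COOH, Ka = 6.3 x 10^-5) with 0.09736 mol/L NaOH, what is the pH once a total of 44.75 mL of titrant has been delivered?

12.15

n(acid) = 0.1069 x 0.03086 = 0.003299 mol; n(NaOH) added = 0.09736 x 0.04475 = 0.004357 mol.
Base is in excess by 0.004357 - 0.003299 = 0.001058 mol in a total volume of 0.07561 L.
[OH^-] = 0.001058/0.07561 = 0.01399 M, so pOH = 1.85 and pH = 14.00 - 1.85 = 12.15.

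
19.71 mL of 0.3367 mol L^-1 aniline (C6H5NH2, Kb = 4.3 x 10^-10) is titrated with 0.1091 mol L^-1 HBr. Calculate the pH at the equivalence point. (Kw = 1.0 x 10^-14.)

2.86

n(C6H5NH2) = 0.3367 x 0.01971 = 0.006636 mol; V(HBr) at equivalence = 0.006636/0.1091 = 0.06083 L.
At equivalence the base is fully converted to C6H5NH3+; total volume = 0.08054 L, so [C6H5NH3+] = 0.006636/0.08054 = 0.08240 M.
Ka(C6H5NH3+) = Kw/Kb = 1.0e-14 / 4.3 x 10^-10 = 2.33e-5.
[H^+] = sqrt(Ka x [C6H5NH3+]) = sqrt(2.33e-5 x 0.08240) = 0.00138 M.
pH = -log(0.00138) = 2.86.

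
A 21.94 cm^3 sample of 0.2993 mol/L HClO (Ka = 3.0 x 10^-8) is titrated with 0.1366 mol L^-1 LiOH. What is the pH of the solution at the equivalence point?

10.25

n(HClO) = 0.2993 x 0.02194 = 0.006567 mol; V(LiOH) at equivalence = 0.006567/0.1366 = 0.04807 L.
At equivalence all the acid is converted to ClO-; total volume = 0.02194 + 0.04807 = 0.07001 L, so [ClO-] = 0.006567/0.07001 = 0.09379 M.
Kb = Kw/Ka = 1.0e-14 / 3.0 x 10^-8 = 3.33e-7.
[OH^-] = sqrt(Kb x [ClO-]) = sqrt(3.33e-7 x 0.09379) = 0.000177 M.
pOH = 3.75, so pH = 14.00 - 3.75 = 10.25.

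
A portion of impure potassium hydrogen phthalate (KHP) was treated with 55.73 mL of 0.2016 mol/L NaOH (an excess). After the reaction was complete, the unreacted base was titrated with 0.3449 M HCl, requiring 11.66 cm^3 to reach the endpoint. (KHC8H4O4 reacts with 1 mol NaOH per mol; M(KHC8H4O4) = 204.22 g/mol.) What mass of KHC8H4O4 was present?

Total n(NaOH) added = 0.2016 x 0.05573 = 0.01124 mol.
n(HCl) used = 0.3449 x 0.01166 = 0.004022 mol, which equals the excess n(NaOH).
So n(NaOH) consumed by the sample = 0.01124 - 0.004022 = 0.007214 mol.
n(KHC8H4O4) = 0.007214 / 1 = 0.007214 mol.
mass = 0.007214 mol x 204.22 g/mol = 1.47 g.

1.47 g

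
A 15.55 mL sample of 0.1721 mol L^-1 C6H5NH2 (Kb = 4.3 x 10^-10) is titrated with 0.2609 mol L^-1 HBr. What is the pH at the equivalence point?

2.81

n(C6H5NH2) = 0.1721 x 0.01555 = 0.002676 mol; V(HBr) at equivalence = 0.002676/0.2609 = 0.01026 L.
At equivalence the base is fully converted to C6H5NH3+; total volume = 0.02581 L, so [C6H5NH3+] = 0.002676/0.02581 = 0.1037 M.
Ka(C6H5NH3+) = Kw/Kb = 1.0e-14 / 4.3 x 10^-10 = 2.33e-5.
[H^+] = sqrt(Ka x [C6H5NH3+]) = sqrt(2.33e-5 x 0.1037) = 0.00155 M.
pH = -log(0.00155) = 2.81.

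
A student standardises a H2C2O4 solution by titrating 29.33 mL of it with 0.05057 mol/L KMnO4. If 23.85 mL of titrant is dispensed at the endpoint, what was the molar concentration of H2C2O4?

0.103 M

n(KMnO4) = 0.05057 x 0.02385 = 0.001206 mol.
From the balanced equation, 2 mol KMnO4 reacts with 5 mol H2C2O4, so n(H2C2O4) = 0.001206 x 5/2 = 0.003015 mol.
[H2C2O4] = 0.003015 / 0.02933 L = 0.103 M.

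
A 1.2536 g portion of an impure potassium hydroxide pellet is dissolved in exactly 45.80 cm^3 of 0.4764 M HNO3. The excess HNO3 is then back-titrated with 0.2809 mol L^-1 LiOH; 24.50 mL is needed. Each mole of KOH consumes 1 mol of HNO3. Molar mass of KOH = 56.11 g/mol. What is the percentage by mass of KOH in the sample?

66.9%

Total n(HNO3) added = 0.4764 x 0.04580 = 0.02182 mol.
n(LiOH) used = 0.2809 x 0.02450 = 0.006882 mol, which equals the excess n(HNO3).
So n(HNO3) consumed by the sample = 0.02182 - 0.006882 = 0.01494 mol.
n(KOH) = 0.01494 / 1 = 0.01494 mol.
mass KOH = 0.01494 x 56.11 = 0.8381 g, so %KOH = 0.8381/1.2536 x 100 = 66.9%.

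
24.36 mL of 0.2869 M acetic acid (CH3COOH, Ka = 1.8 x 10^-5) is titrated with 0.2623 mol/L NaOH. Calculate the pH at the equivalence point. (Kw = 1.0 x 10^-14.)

8.94

n(CH3COOH) = 0.2869 x 0.02436 = 0.006989 mol; V(NaOH) at equivalence = 0.006989/0.2623 = 0.02664 L.
At equivalence all the acid is converted to CH3COO-; total volume = 0.02436 + 0.02664 = 0.05100 L, so [CH3COO-] = 0.006989/0.05100 = 0.1370 M.
Kb = Kw/Ka = 1.0e-14 / 1.8 x 10^-5 = 5.56e-10.
[OH^-] = sqrt(Kb x [CH3COO-]) = sqrt(5.56e-10 x 0.1370) = 8.72e-6 M.
pOH = 5.06, so pH = 14.00 - 5.06 = 8.94.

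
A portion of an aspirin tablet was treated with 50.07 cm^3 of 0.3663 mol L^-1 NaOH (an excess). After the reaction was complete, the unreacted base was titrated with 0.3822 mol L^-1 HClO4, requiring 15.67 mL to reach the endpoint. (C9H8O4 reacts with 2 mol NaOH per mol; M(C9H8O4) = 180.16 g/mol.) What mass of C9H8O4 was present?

Total n(NaOH) added = 0.3663 x 0.05007 = 0.01834 mol.
n(HClO4) used = 0.3822 x 0.01567 = 0.005989 mol, which equals the excess n(NaOH).
So n(NaOH) consumed by the sample = 0.01834 - 0.005989 = 0.01235 mol.
n(C9H8O4) = 0.01235 / 2 = 0.006176 mol.
mass = 0.006176 mol x 180.16 g/mol = 1.11 g.

1.11 g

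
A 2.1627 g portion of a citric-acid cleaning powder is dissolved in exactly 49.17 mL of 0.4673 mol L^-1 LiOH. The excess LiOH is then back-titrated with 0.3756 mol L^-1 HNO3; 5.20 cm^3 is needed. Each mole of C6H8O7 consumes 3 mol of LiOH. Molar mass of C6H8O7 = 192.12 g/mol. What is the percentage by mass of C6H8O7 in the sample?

62.3%

Total n(LiOH) added = 0.4673 x 0.04917 = 0.02298 mol.
n(HNO3) used = 0.3756 x 0.005200 = 0.001953 mol, which equals the excess n(LiOH).
So n(LiOH) consumed by the sample = 0.02298 - 0.001953 = 0.02102 mol.
n(C6H8O7) = 0.02102 / 3 = 0.007008 mol.
mass C6H8O7 = 0.007008 x 192.12 = 1.346 g, so %C6H8O7 = 1.346/2.1627 x 100 = 62.3%.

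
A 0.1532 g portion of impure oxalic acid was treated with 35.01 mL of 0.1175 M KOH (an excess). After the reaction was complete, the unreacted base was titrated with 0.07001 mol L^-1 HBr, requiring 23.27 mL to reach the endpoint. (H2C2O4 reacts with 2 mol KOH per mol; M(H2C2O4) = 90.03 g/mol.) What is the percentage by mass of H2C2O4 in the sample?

73.0%

Total n(KOH) added = 0.1175 x 0.03501 = 0.004114 mol.
n(HBr) used = 0.07001 x 0.02327 = 0.001629 mol, which equals the excess n(KOH).
So n(KOH) consumed by the sample = 0.004114 - 0.001629 = 0.002485 mol.
n(H2C2O4) = 0.002485 / 2 = 0.001242 mol.
mass H2C2O4 = 0.001242 x 90.03 = 0.1118 g, so %H2C2O4 = 0.1118/0.1532 x 100 = 73.0%.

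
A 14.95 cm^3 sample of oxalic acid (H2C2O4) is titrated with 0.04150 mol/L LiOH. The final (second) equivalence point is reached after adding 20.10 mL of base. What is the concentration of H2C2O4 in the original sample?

n(LiOH) = 0.04150 x 0.02010 = 0.0008342 mol.
At the final (second) equivalence point, 2 mol OH^- react per mol H2C2O4, so n(H2C2O4) = 0.0008342 / 2 = 0.0004171 mol.
[H2C2O4] = 0.0004171 / 0.01495 L = 0.0279 M.

0.0279 M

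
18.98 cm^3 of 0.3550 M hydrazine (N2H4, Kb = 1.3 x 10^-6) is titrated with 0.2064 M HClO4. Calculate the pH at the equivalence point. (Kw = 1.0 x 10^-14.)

n(N2H4) = 0.3550 x 0.01898 = 0.006738 mol; V(HClO4) at equivalence = 0.006738/0.2064 = 0.03264 L.
At equivalence the base is fully converted to N2H5+; total volume = 0.05162 L, so [N2H5+] = 0.006738/0.05162 = 0.1305 M.
Ka(N2H5+) = Kw/Kb = 1.0e-14 / 1.3 x 10^-6 = 7.69e-9.
[H^+] = sqrt(Ka x [N2H5+]) = sqrt(7.69e-9 x 0.1305) = 3.17e-5 M.
pH = -log(3.17e-5) = 4.50.

4.50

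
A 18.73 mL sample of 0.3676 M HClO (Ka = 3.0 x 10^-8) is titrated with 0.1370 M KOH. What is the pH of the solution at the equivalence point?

10.26

n(HClO) = 0.3676 x 0.01873 = 0.006885 mol; V(KOH) at equivalence = 0.006885/0.1370 = 0.05026 L.
At equivalence all the acid is converted to ClO-; total volume = 0.01873 + 0.05026 = 0.06899 L, so [ClO-] = 0.006885/0.06899 = 0.09980 M.
Kb = Kw/Ka = 1.0e-14 / 3.0 x 10^-8 = 3.33e-7.
[OH^-] = sqrt(Kb x [ClO-]) = sqrt(3.33e-7 x 0.09980) = 0.000182 M.
pOH = 3.74, so pH = 14.00 - 3.74 = 10.26.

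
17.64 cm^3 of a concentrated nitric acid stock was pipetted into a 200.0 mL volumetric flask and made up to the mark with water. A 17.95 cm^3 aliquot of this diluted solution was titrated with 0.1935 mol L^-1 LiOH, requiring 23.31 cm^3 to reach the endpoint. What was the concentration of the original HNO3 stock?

2.85 M

n(LiOH) = 0.1935 x 0.02331 = 0.004510 mol.
n(HNO3) in the aliquot = 0.004510 mol.
[diluted HNO3] = 0.004510 / 0.01795 = 0.2513 M.
Dilution factor = 200.0/17.64 = 11.34, so [stock] = 0.2513 x 11.34 = 2.85 M.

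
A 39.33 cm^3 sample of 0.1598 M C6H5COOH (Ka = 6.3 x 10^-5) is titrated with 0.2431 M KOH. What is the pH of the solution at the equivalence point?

8.59

n(C6H5COOH) = 0.1598 x 0.03933 = 0.006285 mol; V(KOH) at equivalence = 0.006285/0.2431 = 0.02585 L.
At equivalence all the acid is converted to C6H5COO-; total volume = 0.03933 + 0.02585 = 0.06518 L, so [C6H5COO-] = 0.006285/0.06518 = 0.09642 M.
Kb = Kw/Ka = 1.0e-14 / 6.3 x 10^-5 = 1.59e-10.
[OH^-] = sqrt(Kb x [C6H5COO-]) = sqrt(1.59e-10 x 0.09642) = 3.91e-6 M.
pOH = 5.41, so pH = 14.00 - 5.41 = 8.59.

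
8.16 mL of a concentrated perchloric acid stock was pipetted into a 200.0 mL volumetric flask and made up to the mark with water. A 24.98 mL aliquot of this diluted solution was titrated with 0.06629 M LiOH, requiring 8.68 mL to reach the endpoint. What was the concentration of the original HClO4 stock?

n(LiOH) = 0.06629 x 0.008680 = 0.0005754 mol.
n(HClO4) in the aliquot = 0.0005754 mol.
[diluted HClO4] = 0.0005754 / 0.02498 = 0.02303 M.
Dilution factor = 200.0/8.160 = 24.51, so [stock] = 0.02303 x 24.51 = 0.565 M.

0.565 M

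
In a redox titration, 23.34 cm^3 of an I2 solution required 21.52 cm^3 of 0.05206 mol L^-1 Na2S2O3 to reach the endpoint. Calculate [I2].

n(Na2S2O3) = 0.05206 x 0.02152 = 0.001120 mol.
From the balanced equation, 2 mol Na2S2O3 reacts with 1 mol I2, so n(I2) = 0.001120 x 1/2 = 0.0005602 mol.
[I2] = 0.0005602 / 0.02334 L = 0.0240 M.

0.0240 M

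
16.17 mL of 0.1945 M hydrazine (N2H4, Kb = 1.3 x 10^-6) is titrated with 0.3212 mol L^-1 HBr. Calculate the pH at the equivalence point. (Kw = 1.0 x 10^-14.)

4.52

n(N2H4) = 0.1945 x 0.01617 = 0.003145 mol; V(HBr) at equivalence = 0.003145/0.3212 = 0.009792 L.
At equivalence the base is fully converted to N2H5+; total volume = 0.02596 L, so [N2H5+] = 0.003145/0.02596 = 0.1211 M.
Ka(N2H5+) = Kw/Kb = 1.0e-14 / 1.3 x 10^-6 = 7.69e-9.
[H^+] = sqrt(Ka x [N2H5+]) = sqrt(7.69e-9 x 0.1211) = 3.05e-5 M.
pH = -log(3.05e-5) = 4.52.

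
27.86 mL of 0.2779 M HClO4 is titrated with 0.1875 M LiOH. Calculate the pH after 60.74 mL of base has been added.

n(acid) = 0.2779 x 0.02786 = 0.007742 mol; n(LiOH) added = 0.1875 x 0.06074 = 0.01139 mol.
Base is in excess by 0.01139 - 0.007742 = 0.003646 mol in a total volume of 0.08860 L.
[OH^-] = 0.003646/0.08860 = 0.04116 M, so pOH = 1.39 and pH = 14.00 - 1.39 = 12.61.

12.61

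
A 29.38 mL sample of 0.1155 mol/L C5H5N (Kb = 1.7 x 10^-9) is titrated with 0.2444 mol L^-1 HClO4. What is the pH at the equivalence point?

3.17

n(C5H5N) = 0.1155 x 0.02938 = 0.003393 mol; V(HClO4) at equivalence = 0.003393/0.2444 = 0.01388 L.
At equivalence the base is fully converted to C5H5NH+; total volume = 0.04326 L, so [C5H5NH+] = 0.003393/0.04326 = 0.07843 M.
Ka(C5H5NH+) = Kw/Kb = 1.0e-14 / 1.7 x 10^-9 = 5.88e-6.
[H^+] = sqrt(Ka x [C5H5NH+]) = sqrt(5.88e-6 x 0.07843) = 0.000679 M.
pH = -log(0.000679) = 3.17.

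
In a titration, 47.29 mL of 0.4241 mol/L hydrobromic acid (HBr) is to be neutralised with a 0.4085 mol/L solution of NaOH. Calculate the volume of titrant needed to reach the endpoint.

49.1 mL

n(HBr) = 0.4241 mol/L x 0.04729 L = 0.02006 mol.
At equivalence n(NaOH) = n(HBr) = 0.02006 mol.
V(NaOH) = 0.02006 / 0.4085 = 0.04910 L = 49.1 mL.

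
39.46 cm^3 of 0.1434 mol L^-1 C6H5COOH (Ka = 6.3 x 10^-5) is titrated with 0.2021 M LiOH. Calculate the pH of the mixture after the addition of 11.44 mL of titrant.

4.04

Initial n(C6H5COOH) = 0.1434 x 0.03946 = 0.005659 mol.
n(LiOH) added = 0.2021 x 0.01144 = 0.002312 mol, converting that many moles of C6H5COOH to C6H5COO-.
Remaining n(C6H5COOH) = 0.003347 mol; n(C6H5COO-) = 0.002312 mol.
By Henderson-Hasselbalch, pH = pKa + log([A^-]/[HA]) = 4.20 + log(0.002312/0.003347) = 4.20 + (-0.16) = 4.04.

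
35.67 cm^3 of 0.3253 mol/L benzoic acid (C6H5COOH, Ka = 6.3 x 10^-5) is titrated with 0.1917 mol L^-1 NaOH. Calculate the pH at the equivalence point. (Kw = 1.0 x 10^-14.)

n(C6H5COOH) = 0.3253 x 0.03567 = 0.01160 mol; V(NaOH) at equivalence = 0.01160/0.1917 = 0.06053 L.
At equivalence all the acid is converted to C6H5COO-; total volume = 0.03567 + 0.06053 = 0.09620 L, so [C6H5COO-] = 0.01160/0.09620 = 0.1206 M.
Kb = Kw/Ka = 1.0e-14 / 6.3 x 10^-5 = 1.59e-10.
[OH^-] = sqrt(Kb x [C6H5COO-]) = sqrt(1.59e-10 x 0.1206) = 4.38e-6 M.
pOH = 5.36, so pH = 14.00 - 5.36 = 8.64.

8.64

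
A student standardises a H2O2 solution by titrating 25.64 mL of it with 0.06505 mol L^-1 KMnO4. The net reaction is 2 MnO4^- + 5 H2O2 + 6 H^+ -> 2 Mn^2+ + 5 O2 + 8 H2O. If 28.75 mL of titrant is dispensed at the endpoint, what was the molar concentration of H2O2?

0.182 M

n(KMnO4) = 0.06505 x 0.02875 = 0.001870 mol.
From the balanced equation, 2 mol KMnO4 reacts with 5 mol H2O2, so n(H2O2) = 0.001870 x 5/2 = 0.004675 mol.
[H2O2] = 0.004675 / 0.02564 L = 0.182 M.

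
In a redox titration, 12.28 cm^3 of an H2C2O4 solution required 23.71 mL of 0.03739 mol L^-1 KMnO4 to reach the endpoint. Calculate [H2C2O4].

n(KMnO4) = 0.03739 x 0.02371 = 0.0008865 mol.
From the balanced equation, 2 mol KMnO4 reacts with 5 mol H2C2O4, so n(H2C2O4) = 0.0008865 x 5/2 = 0.002216 mol.
[H2C2O4] = 0.002216 / 0.01228 L = 0.180 M.

0.180 M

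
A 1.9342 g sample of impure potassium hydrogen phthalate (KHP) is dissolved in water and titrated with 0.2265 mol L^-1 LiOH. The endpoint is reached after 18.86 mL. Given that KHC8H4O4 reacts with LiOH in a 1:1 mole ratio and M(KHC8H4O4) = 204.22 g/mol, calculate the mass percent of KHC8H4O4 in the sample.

n(LiOH) = 0.2265 x 0.01886 = 0.004272 mol.
n(KHC8H4O4) = 0.004272 / 1 = 0.004272 mol.
mass of KHC8H4O4 = 0.004272 x 204.22 = 0.8724 g.
% purity = 0.8724 / 1.9342 x 100 = 45.1%.

45.1%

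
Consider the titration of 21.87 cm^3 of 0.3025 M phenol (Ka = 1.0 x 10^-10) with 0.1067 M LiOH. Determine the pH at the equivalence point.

11.45

n(C6H5OH) = 0.3025 x 0.02187 = 0.006616 mol; V(LiOH) at equivalence = 0.006616/0.1067 = 0.06200 L.
At equivalence all the acid is converted to C6H5O-; total volume = 0.02187 + 0.06200 = 0.08387 L, so [C6H5O-] = 0.006616/0.08387 = 0.07888 M.
Kb = Kw/Ka = 1.0e-14 / 1.0 x 10^-10 = 0.000100.
[OH^-] = sqrt(Kb x [C6H5O-]) = sqrt(0.000100 x 0.07888) = 0.00281 M.
pOH = 2.55, so pH = 14.00 - 2.55 = 11.45.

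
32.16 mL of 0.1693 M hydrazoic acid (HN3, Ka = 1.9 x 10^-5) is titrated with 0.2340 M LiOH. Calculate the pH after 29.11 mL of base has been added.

n(acid) = 0.1693 x 0.03216 = 0.005445 mol; n(LiOH) added = 0.2340 x 0.02911 = 0.006812 mol.
Base is in excess by 0.006812 - 0.005445 = 0.001367 mol in a total volume of 0.06127 L.
[OH^-] = 0.001367/0.06127 = 0.02231 M, so pOH = 1.65 and pH = 14.00 - 1.65 = 12.35.

12.35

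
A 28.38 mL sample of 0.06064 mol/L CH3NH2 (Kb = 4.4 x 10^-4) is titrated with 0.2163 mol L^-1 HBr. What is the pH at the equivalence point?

5.98

n(CH3NH2) = 0.06064 x 0.02838 = 0.001721 mol; V(HBr) at equivalence = 0.001721/0.2163 = 0.007956 L.
At equivalence the base is fully converted to CH3NH3+; total volume = 0.03634 L, so [CH3NH3+] = 0.001721/0.03634 = 0.04736 M.
Ka(CH3NH3+) = Kw/Kb = 1.0e-14 / 4.4 x 10^-4 = 2.27e-11.
[H^+] = sqrt(Ka x [CH3NH3+]) = sqrt(2.27e-11 x 0.04736) = 1.04e-6 M.
pH = -log(1.04e-6) = 5.98.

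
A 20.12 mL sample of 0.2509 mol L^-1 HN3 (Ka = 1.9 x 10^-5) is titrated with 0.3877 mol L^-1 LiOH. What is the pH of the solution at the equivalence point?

8.95

n(HN3) = 0.2509 x 0.02012 = 0.005048 mol; V(LiOH) at equivalence = 0.005048/0.3877 = 0.01302 L.
At equivalence all the acid is converted to N3-; total volume = 0.02012 + 0.01302 = 0.03314 L, so [N3-] = 0.005048/0.03314 = 0.1523 M.
Kb = Kw/Ka = 1.0e-14 / 1.9 x 10^-5 = 5.26e-10.
[OH^-] = sqrt(Kb x [N3-]) = sqrt(5.26e-10 x 0.1523) = 8.95e-6 M.
pOH = 5.05, so pH = 14.00 - 5.05 = 8.95.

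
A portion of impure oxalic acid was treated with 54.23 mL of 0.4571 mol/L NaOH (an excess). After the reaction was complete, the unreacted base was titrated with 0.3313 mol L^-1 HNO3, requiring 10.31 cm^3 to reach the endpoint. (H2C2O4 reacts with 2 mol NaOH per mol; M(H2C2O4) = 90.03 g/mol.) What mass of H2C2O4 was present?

Total n(NaOH) added = 0.4571 x 0.05423 = 0.02479 mol.
n(HNO3) used = 0.3313 x 0.01031 = 0.003416 mol, which equals the excess n(NaOH).
So n(NaOH) consumed by the sample = 0.02479 - 0.003416 = 0.02137 mol.
n(H2C2O4) = 0.02137 / 2 = 0.01069 mol.
mass = 0.01069 mol x 90.03 g/mol = 0.962 g.

0.962 g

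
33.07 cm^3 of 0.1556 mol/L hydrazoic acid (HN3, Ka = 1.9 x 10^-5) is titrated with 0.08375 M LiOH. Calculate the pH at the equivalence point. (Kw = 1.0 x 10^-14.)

8.73

n(HN3) = 0.1556 x 0.03307 = 0.005146 mol; V(LiOH) at equivalence = 0.005146/0.08375 = 0.06144 L.
At equivalence all the acid is converted to N3-; total volume = 0.03307 + 0.06144 = 0.09451 L, so [N3-] = 0.005146/0.09451 = 0.05445 M.
Kb = Kw/Ka = 1.0e-14 / 1.9 x 10^-5 = 5.26e-10.
[OH^-] = sqrt(Kb x [N3-]) = sqrt(5.26e-10 x 0.05445) = 5.35e-6 M.
pOH = 5.27, so pH = 14.00 - 5.27 = 8.73.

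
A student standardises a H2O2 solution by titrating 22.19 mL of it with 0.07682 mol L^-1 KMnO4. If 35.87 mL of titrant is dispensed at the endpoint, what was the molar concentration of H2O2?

n(KMnO4) = 0.07682 x 0.03587 = 0.002756 mol.
From the balanced equation, 2 mol KMnO4 reacts with 5 mol H2O2, so n(H2O2) = 0.002756 x 5/2 = 0.006889 mol.
[H2O2] = 0.006889 / 0.02219 L = 0.310 M.

0.310 M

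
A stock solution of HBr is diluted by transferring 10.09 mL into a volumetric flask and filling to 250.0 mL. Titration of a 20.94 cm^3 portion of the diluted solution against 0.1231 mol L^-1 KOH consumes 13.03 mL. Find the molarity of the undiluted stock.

1.90 M

n(KOH) = 0.1231 x 0.01303 = 0.001604 mol.
n(HBr) in the aliquot = 0.001604 mol.
[diluted HBr] = 0.001604 / 0.02094 = 0.07660 M.
Dilution factor = 250.0/10.09 = 24.78, so [stock] = 0.07660 x 24.78 = 1.90 M.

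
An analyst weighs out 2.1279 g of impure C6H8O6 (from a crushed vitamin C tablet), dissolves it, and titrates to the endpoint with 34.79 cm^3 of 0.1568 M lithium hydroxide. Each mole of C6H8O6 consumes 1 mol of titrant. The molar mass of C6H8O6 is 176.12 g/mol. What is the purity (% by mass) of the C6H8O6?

n(LiOH) = 0.1568 x 0.03479 = 0.005455 mol.
n(C6H8O6) = 0.005455 / 1 = 0.005455 mol.
mass of C6H8O6 = 0.005455 x 176.12 = 0.9607 g.
% purity = 0.9607 / 2.1279 x 100 = 45.2%.

45.2%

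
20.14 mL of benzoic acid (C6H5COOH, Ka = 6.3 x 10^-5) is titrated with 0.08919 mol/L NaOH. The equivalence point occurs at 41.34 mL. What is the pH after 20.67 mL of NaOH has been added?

20.67 mL is exactly half the equivalence volume (41.34/2), i.e. the half-equivalence point.
There, n(HA) = n(A^-), so pH = pKa = -log(6.3 x 10^-5) = 4.20.

4.20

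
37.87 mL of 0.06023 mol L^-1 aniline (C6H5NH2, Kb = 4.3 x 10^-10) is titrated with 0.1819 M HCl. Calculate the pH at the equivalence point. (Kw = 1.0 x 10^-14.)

2.99

n(C6H5NH2) = 0.06023 x 0.03787 = 0.002281 mol; V(HCl) at equivalence = 0.002281/0.1819 = 0.01254 L.
At equivalence the base is fully converted to C6H5NH3+; total volume = 0.05041 L, so [C6H5NH3+] = 0.002281/0.05041 = 0.04525 M.
Ka(C6H5NH3+) = Kw/Kb = 1.0e-14 / 4.3 x 10^-10 = 2.33e-5.
[H^+] = sqrt(Ka x [C6H5NH3+]) = sqrt(2.33e-5 x 0.04525) = 0.00103 M.
pH = -log(0.00103) = 2.99.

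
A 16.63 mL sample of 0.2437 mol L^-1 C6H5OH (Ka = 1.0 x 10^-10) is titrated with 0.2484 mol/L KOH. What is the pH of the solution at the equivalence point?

n(C6H5OH) = 0.2437 x 0.01663 = 0.004053 mol; V(KOH) at equivalence = 0.004053/0.2484 = 0.01632 L.
At equivalence all the acid is converted to C6H5O-; total volume = 0.01663 + 0.01632 = 0.03295 L, so [C6H5O-] = 0.004053/0.03295 = 0.1230 M.
Kb = Kw/Ka = 1.0e-14 / 1.0 x 10^-10 = 0.000100.
[OH^-] = sqrt(Kb x [C6H5O-]) = sqrt(0.000100 x 0.1230) = 0.00351 M.
pOH = 2.46, so pH = 14.00 - 2.46 = 11.54.

11.54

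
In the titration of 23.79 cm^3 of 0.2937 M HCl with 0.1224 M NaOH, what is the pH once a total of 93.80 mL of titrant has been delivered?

12.58

n(acid) = 0.2937 x 0.02379 = 0.006987 mol; n(NaOH) added = 0.1224 x 0.09380 = 0.01148 mol.
Base is in excess by 0.01148 - 0.006987 = 0.004494 mol in a total volume of 0.1176 L.
[OH^-] = 0.004494/0.1176 = 0.03822 M, so pOH = 1.42 and pH = 14.00 - 1.42 = 12.58.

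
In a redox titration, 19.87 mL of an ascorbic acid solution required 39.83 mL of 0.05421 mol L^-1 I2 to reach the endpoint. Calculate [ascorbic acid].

0.109 M

n(I2) = 0.05421 x 0.03983 = 0.002159 mol.
From the balanced equation, 1 mol I2 reacts with 1 mol ascorbic acid, so n(ascorbic acid) = 0.002159 x 1/1 = 0.002159 mol.
[ascorbic acid] = 0.002159 / 0.01987 L = 0.109 M.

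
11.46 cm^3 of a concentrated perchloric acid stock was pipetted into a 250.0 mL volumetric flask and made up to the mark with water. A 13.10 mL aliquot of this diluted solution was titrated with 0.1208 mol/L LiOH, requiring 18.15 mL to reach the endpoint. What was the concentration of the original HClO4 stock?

3.65 M

n(LiOH) = 0.1208 x 0.01815 = 0.002193 mol.
n(HClO4) in the aliquot = 0.002193 mol.
[diluted HClO4] = 0.002193 / 0.01310 = 0.1674 M.
Dilution factor = 250.0/11.46 = 21.82, so [stock] = 0.1674 x 21.82 = 3.65 M.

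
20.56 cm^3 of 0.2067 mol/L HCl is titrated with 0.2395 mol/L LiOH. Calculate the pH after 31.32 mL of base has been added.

n(acid) = 0.2067 x 0.02056 = 0.004250 mol; n(LiOH) added = 0.2395 x 0.03132 = 0.007501 mol.
Base is in excess by 0.007501 - 0.004250 = 0.003251 mol in a total volume of 0.05188 L.
[OH^-] = 0.003251/0.05188 = 0.06267 M, so pOH = 1.20 and pH = 14.00 - 1.20 = 12.80.

12.80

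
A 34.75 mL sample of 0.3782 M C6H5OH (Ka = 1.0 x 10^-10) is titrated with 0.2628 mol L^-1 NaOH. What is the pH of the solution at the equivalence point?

n(C6H5OH) = 0.3782 x 0.03475 = 0.01314 mol; V(NaOH) at equivalence = 0.01314/0.2628 = 0.05001 L.
At equivalence all the acid is converted to C6H5O-; total volume = 0.03475 + 0.05001 = 0.08476 L, so [C6H5O-] = 0.01314/0.08476 = 0.1551 M.
Kb = Kw/Ka = 1.0e-14 / 1.0 x 10^-10 = 0.000100.
[OH^-] = sqrt(Kb x [C6H5O-]) = sqrt(0.000100 x 0.1551) = 0.00394 M.
pOH = 2.40, so pH = 14.00 - 2.40 = 11.60.

11.60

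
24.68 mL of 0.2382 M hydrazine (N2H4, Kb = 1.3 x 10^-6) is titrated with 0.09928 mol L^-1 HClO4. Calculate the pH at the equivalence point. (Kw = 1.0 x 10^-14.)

n(N2H4) = 0.2382 x 0.02468 = 0.005879 mol; V(HClO4) at equivalence = 0.005879/0.09928 = 0.05921 L.
At equivalence the base is fully converted to N2H5+; total volume = 0.08389 L, so [N2H5+] = 0.005879/0.08389 = 0.07007 M.
Ka(N2H5+) = Kw/Kb = 1.0e-14 / 1.3 x 10^-6 = 7.69e-9.
[H^+] = sqrt(Ka x [N2H5+]) = sqrt(7.69e-9 x 0.07007) = 2.32e-5 M.
pH = -log(2.32e-5) = 4.63.

4.63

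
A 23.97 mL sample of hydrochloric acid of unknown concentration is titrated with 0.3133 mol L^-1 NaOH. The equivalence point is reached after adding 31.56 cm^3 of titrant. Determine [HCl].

n(NaOH) delivered = 0.3133 x 0.03156 = 0.009888 mol.
For a 1:1 reaction, n(HCl) = 0.009888 mol.
[HCl] = 0.009888 mol / 0.02397 L = 0.413 M.

0.413 M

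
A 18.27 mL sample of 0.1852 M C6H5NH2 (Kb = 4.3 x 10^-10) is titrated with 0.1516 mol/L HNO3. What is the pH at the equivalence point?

2.86

n(C6H5NH2) = 0.1852 x 0.01827 = 0.003384 mol; V(HNO3) at equivalence = 0.003384/0.1516 = 0.02232 L.
At equivalence the base is fully converted to C6H5NH3+; total volume = 0.04059 L, so [C6H5NH3+] = 0.003384/0.04059 = 0.08336 M.
Ka(C6H5NH3+) = Kw/Kb = 1.0e-14 / 4.3 x 10^-10 = 2.33e-5.
[H^+] = sqrt(Ka x [C6H5NH3+]) = sqrt(2.33e-5 x 0.08336) = 0.00139 M.
pH = -log(0.00139) = 2.86.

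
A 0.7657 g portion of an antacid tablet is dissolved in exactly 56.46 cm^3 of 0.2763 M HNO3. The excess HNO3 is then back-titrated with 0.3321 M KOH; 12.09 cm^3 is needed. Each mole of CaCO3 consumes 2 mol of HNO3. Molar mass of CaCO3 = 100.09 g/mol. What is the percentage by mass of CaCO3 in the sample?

Total n(HNO3) added = 0.2763 x 0.05646 = 0.01560 mol.
n(KOH) used = 0.3321 x 0.01209 = 0.004015 mol, which equals the excess n(HNO3).
So n(HNO3) consumed by the sample = 0.01560 - 0.004015 = 0.01158 mol.
n(CaCO3) = 0.01158 / 2 = 0.005792 mol.
mass CaCO3 = 0.005792 x 100.09 = 0.5798 g, so %CaCO3 = 0.5798/0.7657 x 100 = 75.7%.

75.7%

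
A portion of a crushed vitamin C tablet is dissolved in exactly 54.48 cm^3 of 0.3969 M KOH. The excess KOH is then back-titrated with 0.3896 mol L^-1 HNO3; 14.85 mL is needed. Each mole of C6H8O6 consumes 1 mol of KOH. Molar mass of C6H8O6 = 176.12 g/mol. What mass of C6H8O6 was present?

2.79 g

Total n(KOH) added = 0.3969 x 0.05448 = 0.02162 mol.
n(HNO3) used = 0.3896 x 0.01485 = 0.005786 mol, which equals the excess n(KOH).
So n(KOH) consumed by the sample = 0.02162 - 0.005786 = 0.01584 mol.
n(C6H8O6) = 0.01584 / 1 = 0.01584 mol.
mass = 0.01584 mol x 176.12 g/mol = 2.79 g.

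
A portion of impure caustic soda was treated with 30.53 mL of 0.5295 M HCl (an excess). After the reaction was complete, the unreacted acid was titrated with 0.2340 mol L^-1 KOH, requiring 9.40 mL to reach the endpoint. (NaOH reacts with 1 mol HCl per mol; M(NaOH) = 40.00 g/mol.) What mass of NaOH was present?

Total n(HCl) added = 0.5295 x 0.03053 = 0.01617 mol.
n(KOH) used = 0.2340 x 0.009400 = 0.002200 mol, which equals the excess n(HCl).
So n(HCl) consumed by the sample = 0.01617 - 0.002200 = 0.01397 mol.
n(NaOH) = 0.01397 / 1 = 0.01397 mol.
mass = 0.01397 mol x 40.00 g/mol = 0.559 g.

0.559 g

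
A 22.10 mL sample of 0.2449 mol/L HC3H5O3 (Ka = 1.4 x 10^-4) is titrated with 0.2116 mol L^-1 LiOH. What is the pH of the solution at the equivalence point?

8.45

n(HC3H5O3) = 0.2449 x 0.02210 = 0.005412 mol; V(LiOH) at equivalence = 0.005412/0.2116 = 0.02558 L.
At equivalence all the acid is converted to C3H5O3-; total volume = 0.02210 + 0.02558 = 0.04768 L, so [C3H5O3-] = 0.005412/0.04768 = 0.1135 M.
Kb = Kw/Ka = 1.0e-14 / 1.4 x 10^-4 = 7.14e-11.
[OH^-] = sqrt(Kb x [C3H5O3-]) = sqrt(7.14e-11 x 0.1135) = 2.85e-6 M.
pOH = 5.55, so pH = 14.00 - 5.55 = 8.45.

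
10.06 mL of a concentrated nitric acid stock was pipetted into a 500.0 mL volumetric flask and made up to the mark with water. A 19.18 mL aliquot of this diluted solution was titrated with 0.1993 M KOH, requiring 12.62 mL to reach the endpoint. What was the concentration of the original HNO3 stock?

n(KOH) = 0.1993 x 0.01262 = 0.002515 mol.
n(HNO3) in the aliquot = 0.002515 mol.
[diluted HNO3] = 0.002515 / 0.01918 = 0.1311 M.
Dilution factor = 500.0/10.06 = 49.70, so [stock] = 0.1311 x 49.70 = 6.52 M.

6.52 M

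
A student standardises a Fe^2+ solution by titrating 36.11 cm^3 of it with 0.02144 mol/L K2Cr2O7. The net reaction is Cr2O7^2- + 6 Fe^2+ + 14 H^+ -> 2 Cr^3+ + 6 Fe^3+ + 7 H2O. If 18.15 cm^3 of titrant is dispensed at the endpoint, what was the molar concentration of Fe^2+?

n(K2Cr2O7) = 0.02144 x 0.01815 = 0.0003891 mol.
From the balanced equation, 1 mol K2Cr2O7 reacts with 6 mol Fe^2+, so n(Fe^2+) = 0.0003891 x 6/1 = 0.002335 mol.
[Fe^2+] = 0.002335 / 0.03611 L = 0.0647 M.

0.0647 M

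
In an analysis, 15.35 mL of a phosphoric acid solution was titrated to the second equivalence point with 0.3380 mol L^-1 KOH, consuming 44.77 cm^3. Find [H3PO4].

n(KOH) = 0.3380 x 0.04477 = 0.01513 mol.
At the second equivalence point, 2 mol OH^- react per mol H3PO4, so n(H3PO4) = 0.01513 / 2 = 0.007566 mol.
[H3PO4] = 0.007566 / 0.01535 L = 0.493 M.

0.493 M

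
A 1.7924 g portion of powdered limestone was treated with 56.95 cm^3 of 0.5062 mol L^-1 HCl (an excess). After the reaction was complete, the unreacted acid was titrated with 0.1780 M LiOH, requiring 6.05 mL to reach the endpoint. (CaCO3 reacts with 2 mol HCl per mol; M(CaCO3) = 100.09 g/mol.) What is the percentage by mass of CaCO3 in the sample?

77.5%

Total n(HCl) added = 0.5062 x 0.05695 = 0.02883 mol.
n(LiOH) used = 0.1780 x 0.006050 = 0.001077 mol, which equals the excess n(HCl).
So n(HCl) consumed by the sample = 0.02883 - 0.001077 = 0.02775 mol.
n(CaCO3) = 0.02775 / 2 = 0.01388 mol.
mass CaCO3 = 0.01388 x 100.09 = 1.389 g, so %CaCO3 = 1.389/1.7924 x 100 = 77.5%.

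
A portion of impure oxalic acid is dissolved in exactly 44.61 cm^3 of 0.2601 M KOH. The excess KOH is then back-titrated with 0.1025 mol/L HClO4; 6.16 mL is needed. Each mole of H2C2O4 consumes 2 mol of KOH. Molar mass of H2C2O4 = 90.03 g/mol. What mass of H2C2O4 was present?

Total n(KOH) added = 0.2601 x 0.04461 = 0.01160 mol.
n(HClO4) used = 0.1025 x 0.006160 = 0.0006314 mol, which equals the excess n(KOH).
So n(KOH) consumed by the sample = 0.01160 - 0.0006314 = 0.01097 mol.
n(H2C2O4) = 0.01097 / 2 = 0.005486 mol.
mass = 0.005486 mol x 90.03 g/mol = 0.494 g.

0.494 g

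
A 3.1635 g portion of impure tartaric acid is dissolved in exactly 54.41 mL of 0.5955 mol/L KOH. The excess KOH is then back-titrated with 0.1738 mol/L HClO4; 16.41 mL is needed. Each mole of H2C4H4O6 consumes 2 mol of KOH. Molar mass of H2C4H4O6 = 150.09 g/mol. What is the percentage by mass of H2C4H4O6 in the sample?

Total n(KOH) added = 0.5955 x 0.05441 = 0.03240 mol.
n(HClO4) used = 0.1738 x 0.01641 = 0.002852 mol, which equals the excess n(KOH).
So n(KOH) consumed by the sample = 0.03240 - 0.002852 = 0.02955 mol.
n(H2C4H4O6) = 0.02955 / 2 = 0.01477 mol.
mass H2C4H4O6 = 0.01477 x 150.09 = 2.218 g, so %H2C4H4O6 = 2.218/3.1635 x 100 = 70.1%.

70.1%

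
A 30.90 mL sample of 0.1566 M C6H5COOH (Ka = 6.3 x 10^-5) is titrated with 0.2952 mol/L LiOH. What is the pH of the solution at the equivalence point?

8.61

n(C6H5COOH) = 0.1566 x 0.03090 = 0.004839 mol; V(LiOH) at equivalence = 0.004839/0.2952 = 0.01639 L.
At equivalence all the acid is converted to C6H5COO-; total volume = 0.03090 + 0.01639 = 0.04729 L, so [C6H5COO-] = 0.004839/0.04729 = 0.1023 M.
Kb = Kw/Ka = 1.0e-14 / 6.3 x 10^-5 = 1.59e-10.
[OH^-] = sqrt(Kb x [C6H5COO-]) = sqrt(1.59e-10 x 0.1023) = 4.03e-6 M.
pOH = 5.39, so pH = 14.00 - 5.39 = 8.61.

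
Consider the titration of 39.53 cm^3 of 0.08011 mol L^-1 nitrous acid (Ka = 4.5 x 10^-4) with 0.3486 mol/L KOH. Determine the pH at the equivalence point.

8.08

n(HNO2) = 0.08011 x 0.03953 = 0.003167 mol; V(KOH) at equivalence = 0.003167/0.3486 = 0.009084 L.
At equivalence all the acid is converted to NO2-; total volume = 0.03953 + 0.009084 = 0.04861 L, so [NO2-] = 0.003167/0.04861 = 0.06514 M.
Kb = Kw/Ka = 1.0e-14 / 4.5 x 10^-4 = 2.22e-11.
[OH^-] = sqrt(Kb x [NO2-]) = sqrt(2.22e-11 x 0.06514) = 1.20e-6 M.
pOH = 5.92, so pH = 14.00 - 5.92 = 8.08.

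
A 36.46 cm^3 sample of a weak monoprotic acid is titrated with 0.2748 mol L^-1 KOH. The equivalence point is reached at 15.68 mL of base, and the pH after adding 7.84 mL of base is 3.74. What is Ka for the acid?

1.8 x 10^-4

7.84 mL is half of the equivalence volume, so this is the half-equivalence point where [HA] = [A^-].
At half-equivalence pH = pKa, so pKa = 3.74.
Ka = 10^(-3.74) = 1.8 x 10^-4.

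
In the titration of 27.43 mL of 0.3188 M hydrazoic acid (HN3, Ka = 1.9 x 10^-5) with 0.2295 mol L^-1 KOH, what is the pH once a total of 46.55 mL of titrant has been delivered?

12.42

n(acid) = 0.3188 x 0.02743 = 0.008745 mol; n(KOH) added = 0.2295 x 0.04655 = 0.01068 mol.
Base is in excess by 0.01068 - 0.008745 = 0.001939 mol in a total volume of 0.07398 L.
[OH^-] = 0.001939/0.07398 = 0.02620 M, so pOH = 1.58 and pH = 14.00 - 1.58 = 12.42.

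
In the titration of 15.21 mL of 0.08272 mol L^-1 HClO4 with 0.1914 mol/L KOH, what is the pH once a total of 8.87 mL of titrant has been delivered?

12.26

n(acid) = 0.08272 x 0.01521 = 0.001258 mol; n(KOH) added = 0.1914 x 0.008870 = 0.001698 mol.
Base is in excess by 0.001698 - 0.001258 = 0.0004395 mol in a total volume of 0.02408 L.
[OH^-] = 0.0004395/0.02408 = 0.01825 M, so pOH = 1.74 and pH = 14.00 - 1.74 = 12.26.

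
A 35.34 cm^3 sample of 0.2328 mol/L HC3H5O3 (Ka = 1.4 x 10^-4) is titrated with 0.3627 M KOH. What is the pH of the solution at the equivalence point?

8.50

n(HC3H5O3) = 0.2328 x 0.03534 = 0.008227 mol; V(KOH) at equivalence = 0.008227/0.3627 = 0.02268 L.
At equivalence all the acid is converted to C3H5O3-; total volume = 0.03534 + 0.02268 = 0.05802 L, so [C3H5O3-] = 0.008227/0.05802 = 0.1418 M.
Kb = Kw/Ka = 1.0e-14 / 1.4 x 10^-4 = 7.14e-11.
[OH^-] = sqrt(Kb x [C3H5O3-]) = sqrt(7.14e-11 x 0.1418) = 3.18e-6 M.
pOH = 5.50, so pH = 14.00 - 5.50 = 8.50.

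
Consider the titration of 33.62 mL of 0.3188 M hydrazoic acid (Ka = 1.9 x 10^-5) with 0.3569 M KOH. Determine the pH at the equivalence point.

n(HN3) = 0.3188 x 0.03362 = 0.01072 mol; V(KOH) at equivalence = 0.01072/0.3569 = 0.03003 L.
At equivalence all the acid is converted to N3-; total volume = 0.03362 + 0.03003 = 0.06365 L, so [N3-] = 0.01072/0.06365 = 0.1684 M.
Kb = Kw/Ka = 1.0e-14 / 1.9 x 10^-5 = 5.26e-10.
[OH^-] = sqrt(Kb x [N3-]) = sqrt(5.26e-10 x 0.1684) = 9.41e-6 M.
pOH = 5.03, so pH = 14.00 - 5.03 = 8.97.

8.97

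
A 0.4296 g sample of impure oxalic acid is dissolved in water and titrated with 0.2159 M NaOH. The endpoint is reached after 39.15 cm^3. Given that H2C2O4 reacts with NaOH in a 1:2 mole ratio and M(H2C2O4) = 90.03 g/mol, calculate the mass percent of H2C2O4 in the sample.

n(NaOH) = 0.2159 x 0.03915 = 0.008452 mol.
n(H2C2O4) = 0.008452 / 2 = 0.004226 mol.
mass of H2C2O4 = 0.004226 x 90.03 = 0.3805 g.
% purity = 0.3805 / 0.4296 x 100 = 88.6%.

88.6%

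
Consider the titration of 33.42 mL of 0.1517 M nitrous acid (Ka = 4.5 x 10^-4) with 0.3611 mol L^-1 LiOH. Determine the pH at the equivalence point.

8.19

n(HNO2) = 0.1517 x 0.03342 = 0.005070 mol; V(LiOH) at equivalence = 0.005070/0.3611 = 0.01404 L.
At equivalence all the acid is converted to NO2-; total volume = 0.03342 + 0.01404 = 0.04746 L, so [NO2-] = 0.005070/0.04746 = 0.1068 M.
Kb = Kw/Ka = 1.0e-14 / 4.5 x 10^-4 = 2.22e-11.
[OH^-] = sqrt(Kb x [NO2-]) = sqrt(2.22e-11 x 0.1068) = 1.54e-6 M.
pOH = 5.81, so pH = 14.00 - 5.81 = 8.19.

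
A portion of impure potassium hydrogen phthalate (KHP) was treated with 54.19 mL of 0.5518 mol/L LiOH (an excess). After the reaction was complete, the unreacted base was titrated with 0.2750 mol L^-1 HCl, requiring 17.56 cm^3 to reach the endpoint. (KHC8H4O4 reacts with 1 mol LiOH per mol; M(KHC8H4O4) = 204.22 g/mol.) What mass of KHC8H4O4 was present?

Total n(LiOH) added = 0.5518 x 0.05419 = 0.02990 mol.
n(HCl) used = 0.2750 x 0.01756 = 0.004829 mol, which equals the excess n(LiOH).
So n(LiOH) consumed by the sample = 0.02990 - 0.004829 = 0.02507 mol.
n(KHC8H4O4) = 0.02507 / 1 = 0.02507 mol.
mass = 0.02507 mol x 204.22 g/mol = 5.12 g.

5.12 g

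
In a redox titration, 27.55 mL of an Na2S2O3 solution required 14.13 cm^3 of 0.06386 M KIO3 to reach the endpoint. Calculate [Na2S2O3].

n(KIO3) = 0.06386 x 0.01413 = 0.0009023 mol.
From the balanced equation, 1 mol KIO3 reacts with 6 mol Na2S2O3, so n(Na2S2O3) = 0.0009023 x 6/1 = 0.005414 mol.
[Na2S2O3] = 0.005414 / 0.02755 L = 0.197 M.

0.197 M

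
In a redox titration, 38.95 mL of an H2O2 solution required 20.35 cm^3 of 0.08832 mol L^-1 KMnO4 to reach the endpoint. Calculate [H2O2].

0.115 M

n(KMnO4) = 0.08832 x 0.02035 = 0.001797 mol.
From the balanced equation, 2 mol KMnO4 reacts with 5 mol H2O2, so n(H2O2) = 0.001797 x 5/2 = 0.004493 mol.
[H2O2] = 0.004493 / 0.03895 L = 0.115 M.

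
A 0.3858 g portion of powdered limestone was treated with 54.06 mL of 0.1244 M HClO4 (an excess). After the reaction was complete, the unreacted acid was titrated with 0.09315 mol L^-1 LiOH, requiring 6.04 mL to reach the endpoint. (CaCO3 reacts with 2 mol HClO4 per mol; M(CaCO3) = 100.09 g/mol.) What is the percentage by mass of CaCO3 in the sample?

79.9%

Total n(HClO4) added = 0.1244 x 0.05406 = 0.006725 mol.
n(LiOH) used = 0.09315 x 0.006040 = 0.0005626 mol, which equals the excess n(HClO4).
So n(HClO4) consumed by the sample = 0.006725 - 0.0005626 = 0.006162 mol.
n(CaCO3) = 0.006162 / 2 = 0.003081 mol.
mass CaCO3 = 0.003081 x 100.09 = 0.3084 g, so %CaCO3 = 0.3084/0.3858 x 100 = 79.9%.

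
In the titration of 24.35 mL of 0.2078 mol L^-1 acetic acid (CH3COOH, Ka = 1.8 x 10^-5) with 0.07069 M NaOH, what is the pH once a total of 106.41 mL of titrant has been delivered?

12.27

n(acid) = 0.2078 x 0.02435 = 0.005060 mol; n(NaOH) added = 0.07069 x 0.1064 = 0.007522 mol.
Base is in excess by 0.007522 - 0.005060 = 0.002462 mol in a total volume of 0.1308 L.
[OH^-] = 0.002462/0.1308 = 0.01883 M, so pOH = 1.73 and pH = 14.00 - 1.73 = 12.27.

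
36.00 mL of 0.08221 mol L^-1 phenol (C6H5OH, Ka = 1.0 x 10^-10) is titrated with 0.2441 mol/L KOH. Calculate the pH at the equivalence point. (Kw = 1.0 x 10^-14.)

11.39

n(C6H5OH) = 0.08221 x 0.03600 = 0.002960 mol; V(KOH) at equivalence = 0.002960/0.2441 = 0.01212 L.
At equivalence all the acid is converted to C6H5O-; total volume = 0.03600 + 0.01212 = 0.04812 L, so [C6H5O-] = 0.002960/0.04812 = 0.06150 M.
Kb = Kw/Ka = 1.0e-14 / 1.0 x 10^-10 = 0.000100.
[OH^-] = sqrt(Kb x [C6H5O-]) = sqrt(0.000100 x 0.06150) = 0.00248 M.
pOH = 2.61, so pH = 14.00 - 2.61 = 11.39.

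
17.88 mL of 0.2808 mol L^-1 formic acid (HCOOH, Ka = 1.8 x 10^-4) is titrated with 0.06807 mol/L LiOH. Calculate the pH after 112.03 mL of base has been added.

12.30

n(acid) = 0.2808 x 0.01788 = 0.005021 mol; n(LiOH) added = 0.06807 x 0.1120 = 0.007626 mol.
Base is in excess by 0.007626 - 0.005021 = 0.002605 mol in a total volume of 0.1299 L.
[OH^-] = 0.002605/0.1299 = 0.02005 M, so pOH = 1.70 and pH = 14.00 - 1.70 = 12.30.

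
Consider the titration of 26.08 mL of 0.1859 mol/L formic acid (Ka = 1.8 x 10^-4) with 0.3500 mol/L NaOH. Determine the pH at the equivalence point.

8.41

n(HCOOH) = 0.1859 x 0.02608 = 0.004848 mol; V(NaOH) at equivalence = 0.004848/0.3500 = 0.01385 L.
At equivalence all the acid is converted to HCOO-; total volume = 0.02608 + 0.01385 = 0.03993 L, so [HCOO-] = 0.004848/0.03993 = 0.1214 M.
Kb = Kw/Ka = 1.0e-14 / 1.8 x 10^-4 = 5.56e-11.
[OH^-] = sqrt(Kb x [HCOO-]) = sqrt(5.56e-11 x 0.1214) = 2.60e-6 M.
pOH = 5.59, so pH = 14.00 - 5.59 = 8.41.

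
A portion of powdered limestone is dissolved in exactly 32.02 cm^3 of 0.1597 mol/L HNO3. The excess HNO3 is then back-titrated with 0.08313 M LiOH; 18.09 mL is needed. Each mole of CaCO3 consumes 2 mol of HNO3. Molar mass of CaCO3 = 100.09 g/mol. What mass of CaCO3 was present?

0.181 g

Total n(HNO3) added = 0.1597 x 0.03202 = 0.005114 mol.
n(LiOH) used = 0.08313 x 0.01809 = 0.001504 mol, which equals the excess n(HNO3).
So n(HNO3) consumed by the sample = 0.005114 - 0.001504 = 0.003610 mol.
n(CaCO3) = 0.003610 / 2 = 0.001805 mol.
mass = 0.001805 mol x 100.09 g/mol = 0.181 g.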